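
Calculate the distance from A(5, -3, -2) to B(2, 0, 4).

d = √[(x₂-x₁)² + (y₂-y₁)² + (z₂-z₁)²]
  = √[(-3)² + 3² + 6²]
  = √[9 + 9 + 36]
  = √54
  ≈ 7.348

7.348


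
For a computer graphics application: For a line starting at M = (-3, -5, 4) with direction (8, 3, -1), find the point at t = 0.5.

P(t) = M + t·d
  = (-3 + 8·0.5, -5 + 3·0.5, 4 + (-1)·0.5)
  = (-3 + 4, -5 + 1.5, 4 - 0.5)
  = (1, -3.5, 3.5)

(1, -3.5, 3.5)


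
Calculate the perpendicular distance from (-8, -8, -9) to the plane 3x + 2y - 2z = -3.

distance = |a·x₀ + b·y₀ + c·z₀ - d| / √(a² + b² + c²)
  = |3·(-8) + 2·(-8) + (-2)·(-9) - (-3)| / √(3² + 2² + (-2)²)
  = |-24 - 16 + 18 + 3| / √(9 + 4 + 4)
  = |-19| / √17
  = 19 / 4.123
  ≈ 4.608

4.608


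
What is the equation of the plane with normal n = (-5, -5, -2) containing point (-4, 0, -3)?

The plane through P with normal n = (a, b, c) satisfies n·(r - P) = 0,
i.e. ax + by + cz = a·x₀ + b·y₀ + c·z₀.
d = (-5)·(-4) + (-5)·0 + (-2)·(-3)
  = 20 + 0 + 6
  = 26
Equation: -5x - 5y - 2z = 26

-5x - 5y - 2z = 26


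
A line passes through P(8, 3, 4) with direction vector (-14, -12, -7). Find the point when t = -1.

P(t) = P + t·d
  = (8 + (-14)·(-1), 3 + (-12)·(-1), 4 + (-7)·(-1))
  = (8 + 14, 3 + 12, 4 + 7)
  = (22, 15, 11)

(22, 15, 11)


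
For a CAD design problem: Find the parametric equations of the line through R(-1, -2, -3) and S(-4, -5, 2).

Direction vector d = S - R = (-4 + 1, -5 + 2, 2 + 3) = (-3, -3, 5)
Parametric form r = R + t·d:
x = -1 - 3t, y = -2 - 3t, z = -3 + 5t

x = -1 - 3t, y = -2 - 3t, z = -3 + 5t


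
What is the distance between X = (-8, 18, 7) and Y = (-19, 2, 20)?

d = √[(x₂-x₁)² + (y₂-y₁)² + (z₂-z₁)²]
  = √[(-11)² + (-16)² + 13²]
  = √[121 + 256 + 169]
  = √546
  ≈ 23.37

23.37


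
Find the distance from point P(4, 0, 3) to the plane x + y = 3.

distance = |a·x₀ + b·y₀ + c·z₀ - d| / √(a² + b² + c²)
  = |1·4 + 1·0 + 0·3 - 3| / √(1² + 1² + 0²)
  = |4 + 0 + 0 - 3| / √(1 + 1 + 0)
  = |1| / √2
  = 1 / 1.414
  ≈ 0.7071

0.7071


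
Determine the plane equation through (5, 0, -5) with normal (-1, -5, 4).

The plane through P with normal n = (a, b, c) satisfies n·(r - P) = 0,
i.e. ax + by + cz = a·x₀ + b·y₀ + c·z₀.
d = (-1)·5 + (-5)·0 + 4·(-5)
  = -5 + 0 - 20
  = -25
Equation: -x - 5y + 4z = -25

-x - 5y + 4z = -25


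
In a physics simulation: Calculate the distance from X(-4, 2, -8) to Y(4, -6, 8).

d = √[(x₂-x₁)² + (y₂-y₁)² + (z₂-z₁)²]
  = √[8² + (-8)² + 16²]
  = √[64 + 64 + 256]
  = √384
  ≈ 19.6

19.6


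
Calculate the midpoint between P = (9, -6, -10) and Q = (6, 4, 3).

M = ((x₁+x₂)/2, (y₁+y₂)/2, (z₁+z₂)/2)
  = ((9 + 6)/2, (-6 + 4)/2, (-10 + 3)/2)
  = (15/2, -2/2, -7/2)
  = (7.5, -1, -3.5)

(7.5, -1, -3.5)


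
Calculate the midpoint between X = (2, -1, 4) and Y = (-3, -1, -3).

M = ((x₁+x₂)/2, (y₁+y₂)/2, (z₁+z₂)/2)
  = ((2 - 3)/2, (-1 - 1)/2, (4 - 3)/2)
  = (-1/2, -2/2, 1/2)
  = (-0.5, -1, 0.5)

(-0.5, -1, 0.5)


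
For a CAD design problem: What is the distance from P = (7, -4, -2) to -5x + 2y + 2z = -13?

distance = |a·x₀ + b·y₀ + c·z₀ - d| / √(a² + b² + c²)
  = |(-5)·7 + 2·(-4) + 2·(-2) - (-13)| / √((-5)² + 2² + 2²)
  = |-35 - 8 - 4 + 13| / √(25 + 4 + 4)
  = |-34| / √33
  = 34 / 5.745
  ≈ 5.919

5.919


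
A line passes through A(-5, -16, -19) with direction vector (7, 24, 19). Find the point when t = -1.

P(t) = A + t·d
  = (-5 + 7·(-1), -16 + 24·(-1), -19 + 19·(-1))
  = (-5 - 7, -16 - 24, -19 - 19)
  = (-12, -40, -38)

(-12, -40, -38)


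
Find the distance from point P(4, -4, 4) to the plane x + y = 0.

distance = |a·x₀ + b·y₀ + c·z₀ - d| / √(a² + b² + c²)
  = |1·4 + 1·(-4) + 0·4 - 0| / √(1² + 1² + 0²)
  = |4 - 4 + 0 + 0| / √(1 + 1 + 0)
  = |0| / √2
  = 0 / 1.414
  ≈ 0

0


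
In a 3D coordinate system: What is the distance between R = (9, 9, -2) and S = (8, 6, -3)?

d = √[(x₂-x₁)² + (y₂-y₁)² + (z₂-z₁)²]
  = √[(-1)² + (-3)² + (-1)²]
  = √[1 + 9 + 1]
  = √11
  ≈ 3.317

3.317


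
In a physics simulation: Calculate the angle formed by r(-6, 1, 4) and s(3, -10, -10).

r·s = (-6)·3 + 1·(-10) + 4·(-10) = -18 - 10 - 40 = -68
|r| = √((-6)² + 1² + 4²) = √53 ≈ 7.28
|s| = √(3² + (-10)² + (-10)²) = √209 ≈ 14.46
cos θ = (r·s)/(|r||s|) = -68/(7.28·14.46) ≈ -0.6461
θ = arccos(-0.6461) ≈ 130.2°

130.2°


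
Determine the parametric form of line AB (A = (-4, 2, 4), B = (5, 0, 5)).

Direction vector d = B - A = (5 + 4, 0 - 2, 5 - 4) = (9, -2, 1)
Parametric form r = A + t·d:
x = -4 + 9t, y = 2 - 2t, z = 4 + t

x = -4 + 9t, y = 2 - 2t, z = 4 + t


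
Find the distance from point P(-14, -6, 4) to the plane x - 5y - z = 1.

distance = |a·x₀ + b·y₀ + c·z₀ - d| / √(a² + b² + c²)
  = |1·(-14) + (-5)·(-6) + (-1)·4 - 1| / √(1² + (-5)² + (-1)²)
  = |-14 + 30 - 4 - 1| / √(1 + 25 + 1)
  = |11| / √27
  = 11 / 5.196
  ≈ 2.117

2.117


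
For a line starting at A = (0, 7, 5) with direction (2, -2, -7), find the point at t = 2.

P(t) = A + t·d
  = (0 + 2·2, 7 + (-2)·2, 5 + (-7)·2)
  = (0 + 4, 7 - 4, 5 - 14)
  = (4, 3, -9)

(4, 3, -9)


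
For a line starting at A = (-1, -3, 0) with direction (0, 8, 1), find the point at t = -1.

P(t) = A + t·d
  = (-1 + 0·(-1), -3 + 8·(-1), 0 + 1·(-1))
  = (-1 + 0, -3 - 8, 0 - 1)
  = (-1, -11, -1)

(-1, -11, -1)


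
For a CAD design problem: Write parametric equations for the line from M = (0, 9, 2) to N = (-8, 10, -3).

Direction vector d = N - M = (-8 + 0, 10 - 9, -3 - 2) = (-8, 1, -5)
Parametric form r = M + t·d:
x = 0 - 8t, y = 9 + t, z = 2 - 5t

x = 0 - 8t, y = 9 + t, z = 2 - 5t


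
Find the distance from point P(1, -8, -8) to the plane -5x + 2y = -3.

distance = |a·x₀ + b·y₀ + c·z₀ - d| / √(a² + b² + c²)
  = |(-5)·1 + 2·(-8) + 0·(-8) - (-3)| / √((-5)² + 2² + 0²)
  = |-5 - 16 + 0 + 3| / √(25 + 4 + 0)
  = |-18| / √29
  = 18 / 5.385
  ≈ 3.343

3.343


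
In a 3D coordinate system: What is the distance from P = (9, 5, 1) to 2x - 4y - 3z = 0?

distance = |a·x₀ + b·y₀ + c·z₀ - d| / √(a² + b² + c²)
  = |2·9 + (-4)·5 + (-3)·1 - 0| / √(2² + (-4)² + (-3)²)
  = |18 - 20 - 3 + 0| / √(4 + 16 + 9)
  = |-5| / √29
  = 5 / 5.385
  ≈ 0.9285

0.9285


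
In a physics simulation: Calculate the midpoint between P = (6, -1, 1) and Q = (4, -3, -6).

M = ((x₁+x₂)/2, (y₁+y₂)/2, (z₁+z₂)/2)
  = ((6 + 4)/2, (-1 - 3)/2, (1 - 6)/2)
  = (10/2, -4/2, -5/2)
  = (5, -2, -2.5)

(5, -2, -2.5)


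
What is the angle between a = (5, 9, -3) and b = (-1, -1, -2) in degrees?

a·b = 5·(-1) + 9·(-1) + (-3)·(-2) = -5 - 9 + 6 = -8
|a| = √(5² + 9² + (-3)²) = √115 ≈ 10.72
|b| = √((-1)² + (-1)² + (-2)²) = √6 ≈ 2.449
cos θ = (a·b)/(|a||b|) = -8/(10.72·2.449) ≈ -0.3046
θ = arccos(-0.3046) ≈ 107.7°

107.7°


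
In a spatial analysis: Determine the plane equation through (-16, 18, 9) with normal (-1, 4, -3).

The plane through P with normal n = (a, b, c) satisfies n·(r - P) = 0,
i.e. ax + by + cz = a·x₀ + b·y₀ + c·z₀.
d = (-1)·(-16) + 4·18 + (-3)·9
  = 16 + 72 - 27
  = 61
Equation: -x + 4y - 3z = 61

-x + 4y - 3z = 61


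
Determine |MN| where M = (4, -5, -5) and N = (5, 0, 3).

d = √[(x₂-x₁)² + (y₂-y₁)² + (z₂-z₁)²]
  = √[1² + 5² + 8²]
  = √[1 + 25 + 64]
  = √90
  ≈ 9.487

9.487


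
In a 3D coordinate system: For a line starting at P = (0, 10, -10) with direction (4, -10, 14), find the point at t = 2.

P(t) = P + t·d
  = (0 + 4·2, 10 + (-10)·2, -10 + 14·2)
  = (0 + 8, 10 - 20, -10 + 28)
  = (8, -10, 18)

(8, -10, 18)


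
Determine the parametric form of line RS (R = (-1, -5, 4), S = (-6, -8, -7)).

Direction vector d = S - R = (-6 + 1, -8 + 5, -7 - 4) = (-5, -3, -11)
Parametric form r = R + t·d:
x = -1 - 5t, y = -5 - 3t, z = 4 - 11t

x = -1 - 5t, y = -5 - 3t, z = 4 - 11t


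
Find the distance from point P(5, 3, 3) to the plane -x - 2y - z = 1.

distance = |a·x₀ + b·y₀ + c·z₀ - d| / √(a² + b² + c²)
  = |(-1)·5 + (-2)·3 + (-1)·3 - 1| / √((-1)² + (-2)² + (-1)²)
  = |-5 - 6 - 3 - 1| / √(1 + 4 + 1)
  = |-15| / √6
  = 15 / 2.449
  ≈ 6.124

6.124


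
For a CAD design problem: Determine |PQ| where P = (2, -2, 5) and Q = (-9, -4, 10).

d = √[(x₂-x₁)² + (y₂-y₁)² + (z₂-z₁)²]
  = √[(-11)² + (-2)² + 5²]
  = √[121 + 4 + 25]
  = √150
  ≈ 12.25

12.25


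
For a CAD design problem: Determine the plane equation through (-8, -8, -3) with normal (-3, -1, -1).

The plane through P with normal n = (a, b, c) satisfies n·(r - P) = 0,
i.e. ax + by + cz = a·x₀ + b·y₀ + c·z₀.
d = (-3)·(-8) + (-1)·(-8) + (-1)·(-3)
  = 24 + 8 + 3
  = 35
Equation: -3x - y - z = 35

-3x - y - z = 35


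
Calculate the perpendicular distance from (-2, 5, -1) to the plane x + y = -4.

distance = |a·x₀ + b·y₀ + c·z₀ - d| / √(a² + b² + c²)
  = |1·(-2) + 1·5 + 0·(-1) - (-4)| / √(1² + 1² + 0²)
  = |-2 + 5 + 0 + 4| / √(1 + 1 + 0)
  = |7| / √2
  = 7 / 1.414
  ≈ 4.95

4.95


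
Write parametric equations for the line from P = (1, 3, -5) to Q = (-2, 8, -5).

Direction vector d = Q - P = (-2 - 1, 8 - 3, -5 + 5) = (-3, 5, 0)
Parametric form r = P + t·d:
x = 1 - 3t, y = 3 + 5t, z = -5

x = 1 - 3t, y = 3 + 5t, z = -5


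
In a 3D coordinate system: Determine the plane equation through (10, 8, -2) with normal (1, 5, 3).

The plane through P with normal n = (a, b, c) satisfies n·(r - P) = 0,
i.e. ax + by + cz = a·x₀ + b·y₀ + c·z₀.
d = 1·10 + 5·8 + 3·(-2)
  = 10 + 40 - 6
  = 44
Equation: x + 5y + 3z = 44

x + 5y + 3z = 44


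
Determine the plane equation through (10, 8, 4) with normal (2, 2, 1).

The plane through P with normal n = (a, b, c) satisfies n·(r - P) = 0,
i.e. ax + by + cz = a·x₀ + b·y₀ + c·z₀.
d = 2·10 + 2·8 + 1·4
  = 20 + 16 + 4
  = 40
Equation: 2x + 2y + z = 40

2x + 2y + z = 40


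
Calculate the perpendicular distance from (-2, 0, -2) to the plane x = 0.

distance = |a·x₀ + b·y₀ + c·z₀ - d| / √(a² + b² + c²)
  = |1·(-2) + 0·0 + 0·(-2) - 0| / √(1² + 0² + 0²)
  = |-2 + 0 + 0 + 0| / √(1 + 0 + 0)
  = |-2| / √1
  = 2 / 1
  ≈ 2

2


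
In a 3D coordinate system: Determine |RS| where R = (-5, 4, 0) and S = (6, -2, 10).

d = √[(x₂-x₁)² + (y₂-y₁)² + (z₂-z₁)²]
  = √[11² + (-6)² + 10²]
  = √[121 + 36 + 100]
  = √257
  ≈ 16.03

16.03


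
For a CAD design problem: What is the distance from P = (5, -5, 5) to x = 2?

distance = |a·x₀ + b·y₀ + c·z₀ - d| / √(a² + b² + c²)
  = |1·5 + 0·(-5) + 0·5 - 2| / √(1² + 0² + 0²)
  = |5 + 0 + 0 - 2| / √(1 + 0 + 0)
  = |3| / √1
  = 3 / 1
  ≈ 3

3


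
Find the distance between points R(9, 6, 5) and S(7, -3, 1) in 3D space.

d = √[(x₂-x₁)² + (y₂-y₁)² + (z₂-z₁)²]
  = √[(-2)² + (-9)² + (-4)²]
  = √[4 + 81 + 16]
  = √101
  ≈ 10.05

10.05


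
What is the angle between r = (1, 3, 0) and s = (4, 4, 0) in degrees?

r·s = 1·4 + 3·4 + 0·0 = 4 + 12 + 0 = 16
|r| = √(1² + 3² + 0²) = √10 ≈ 3.162
|s| = √(4² + 4² + 0²) = √32 ≈ 5.657
cos θ = (r·s)/(|r||s|) = 16/(3.162·5.657) ≈ 0.8944
θ = arccos(0.8944) ≈ 26.57°

26.57°


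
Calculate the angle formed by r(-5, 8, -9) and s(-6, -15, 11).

r·s = (-5)·(-6) + 8·(-15) + (-9)·11 = 30 - 120 - 99 = -189
|r| = √((-5)² + 8² + (-9)²) = √170 ≈ 13.04
|s| = √((-6)² + (-15)² + 11²) = √382 ≈ 19.54
cos θ = (r·s)/(|r||s|) = -189/(13.04·19.54) ≈ -0.7417
θ = arccos(-0.7417) ≈ 137.9°

137.9°


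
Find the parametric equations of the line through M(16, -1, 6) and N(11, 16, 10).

Direction vector d = N - M = (11 - 16, 16 + 1, 10 - 6) = (-5, 17, 4)
Parametric form r = M + t·d:
x = 16 - 5t, y = -1 + 17t, z = 6 + 4t

x = 16 - 5t, y = -1 + 17t, z = 6 + 4t


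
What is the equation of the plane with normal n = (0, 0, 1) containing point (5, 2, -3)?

The plane through P with normal n = (a, b, c) satisfies n·(r - P) = 0,
i.e. ax + by + cz = a·x₀ + b·y₀ + c·z₀.
d = 0·5 + 0·2 + 1·(-3)
  = 0 + 0 - 3
  = -3
Equation: z = -3

z = -3


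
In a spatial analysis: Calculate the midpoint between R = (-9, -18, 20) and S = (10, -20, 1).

M = ((x₁+x₂)/2, (y₁+y₂)/2, (z₁+z₂)/2)
  = ((-9 + 10)/2, (-18 - 20)/2, (20 + 1)/2)
  = (1/2, -38/2, 21/2)
  = (0.5, -19, 10.5)

(0.5, -19, 10.5)


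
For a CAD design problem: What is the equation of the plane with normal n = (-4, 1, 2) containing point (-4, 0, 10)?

The plane through P with normal n = (a, b, c) satisfies n·(r - P) = 0,
i.e. ax + by + cz = a·x₀ + b·y₀ + c·z₀.
d = (-4)·(-4) + 1·0 + 2·10
  = 16 + 0 + 20
  = 36
Equation: -4x + y + 2z = 36

-4x + y + 2z = 36


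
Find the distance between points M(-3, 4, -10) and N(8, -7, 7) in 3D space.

d = √[(x₂-x₁)² + (y₂-y₁)² + (z₂-z₁)²]
  = √[11² + (-11)² + 17²]
  = √[121 + 121 + 289]
  = √531
  ≈ 23.04

23.04


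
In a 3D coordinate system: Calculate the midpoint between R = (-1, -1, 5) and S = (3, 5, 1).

M = ((x₁+x₂)/2, (y₁+y₂)/2, (z₁+z₂)/2)
  = ((-1 + 3)/2, (-1 + 5)/2, (5 + 1)/2)
  = (2/2, 4/2, 6/2)
  = (1, 2, 3)

(1, 2, 3)


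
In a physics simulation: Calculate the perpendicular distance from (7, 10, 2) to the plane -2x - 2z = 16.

distance = |a·x₀ + b·y₀ + c·z₀ - d| / √(a² + b² + c²)
  = |(-2)·7 + 0·10 + (-2)·2 - 16| / √((-2)² + 0² + (-2)²)
  = |-14 + 0 - 4 - 16| / √(4 + 0 + 4)
  = |-34| / √8
  = 34 / 2.828
  ≈ 12.02

12.02


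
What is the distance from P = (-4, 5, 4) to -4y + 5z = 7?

distance = |a·x₀ + b·y₀ + c·z₀ - d| / √(a² + b² + c²)
  = |0·(-4) + (-4)·5 + 5·4 - 7| / √(0² + (-4)² + 5²)
  = |0 - 20 + 20 - 7| / √(0 + 16 + 25)
  = |-7| / √41
  = 7 / 6.403
  ≈ 1.093

1.093


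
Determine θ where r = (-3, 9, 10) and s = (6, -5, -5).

r·s = (-3)·6 + 9·(-5) + 10·(-5) = -18 - 45 - 50 = -113
|r| = √((-3)² + 9² + 10²) = √190 ≈ 13.78
|s| = √(6² + (-5)² + (-5)²) = √86 ≈ 9.274
cos θ = (r·s)/(|r||s|) = -113/(13.78·9.274) ≈ -0.884
θ = arccos(-0.884) ≈ 152.1°

152.1°


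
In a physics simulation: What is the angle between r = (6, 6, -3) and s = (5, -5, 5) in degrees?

r·s = 6·5 + 6·(-5) + (-3)·5 = 30 - 30 - 15 = -15
|r| = √(6² + 6² + (-3)²) = √81 ≈ 9
|s| = √(5² + (-5)² + 5²) = √75 ≈ 8.66
cos θ = (r·s)/(|r||s|) = -15/(9·8.66) ≈ -0.1925
θ = arccos(-0.1925) ≈ 101.1°

101.1°


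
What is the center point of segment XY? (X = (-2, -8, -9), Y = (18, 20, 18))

M = ((x₁+x₂)/2, (y₁+y₂)/2, (z₁+z₂)/2)
  = ((-2 + 18)/2, (-8 + 20)/2, (-9 + 18)/2)
  = (16/2, 12/2, 9/2)
  = (8, 6, 4.5)

(8, 6, 4.5)


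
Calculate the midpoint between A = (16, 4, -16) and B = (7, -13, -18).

M = ((x₁+x₂)/2, (y₁+y₂)/2, (z₁+z₂)/2)
  = ((16 + 7)/2, (4 - 13)/2, (-16 - 18)/2)
  = (23/2, -9/2, -34/2)
  = (11.5, -4.5, -17)

(11.5, -4.5, -17)


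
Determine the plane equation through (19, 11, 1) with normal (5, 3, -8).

The plane through P with normal n = (a, b, c) satisfies n·(r - P) = 0,
i.e. ax + by + cz = a·x₀ + b·y₀ + c·z₀.
d = 5·19 + 3·11 + (-8)·1
  = 95 + 33 - 8
  = 120
Equation: 5x + 3y - 8z = 120

5x + 3y - 8z = 120


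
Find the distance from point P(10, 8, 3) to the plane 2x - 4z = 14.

distance = |a·x₀ + b·y₀ + c·z₀ - d| / √(a² + b² + c²)
  = |2·10 + 0·8 + (-4)·3 - 14| / √(2² + 0² + (-4)²)
  = |20 + 0 - 12 - 14| / √(4 + 0 + 16)
  = |-6| / √20
  = 6 / 4.472
  ≈ 1.342

1.342


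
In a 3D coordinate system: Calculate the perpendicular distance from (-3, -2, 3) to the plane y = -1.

distance = |a·x₀ + b·y₀ + c·z₀ - d| / √(a² + b² + c²)
  = |0·(-3) + 1·(-2) + 0·3 - (-1)| / √(0² + 1² + 0²)
  = |0 - 2 + 0 + 1| / √(0 + 1 + 0)
  = |-1| / √1
  = 1 / 1
  ≈ 1

1


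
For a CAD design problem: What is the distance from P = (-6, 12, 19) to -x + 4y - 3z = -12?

distance = |a·x₀ + b·y₀ + c·z₀ - d| / √(a² + b² + c²)
  = |(-1)·(-6) + 4·12 + (-3)·19 - (-12)| / √((-1)² + 4² + (-3)²)
  = |6 + 48 - 57 + 12| / √(1 + 16 + 9)
  = |9| / √26
  = 9 / 5.099
  ≈ 1.765

1.765


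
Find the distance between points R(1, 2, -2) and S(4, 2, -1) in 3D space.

d = √[(x₂-x₁)² + (y₂-y₁)² + (z₂-z₁)²]
  = √[3² + 0² + 1²]
  = √[9 + 0 + 1]
  = √10
  ≈ 3.162

3.162


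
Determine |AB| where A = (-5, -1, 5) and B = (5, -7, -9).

d = √[(x₂-x₁)² + (y₂-y₁)² + (z₂-z₁)²]
  = √[10² + (-6)² + (-14)²]
  = √[100 + 36 + 196]
  = √332
  ≈ 18.22

18.22


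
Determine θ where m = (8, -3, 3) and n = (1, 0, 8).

m·n = 8·1 + (-3)·0 + 3·8 = 8 + 0 + 24 = 32
|m| = √(8² + (-3)² + 3²) = √82 ≈ 9.055
|n| = √(1² + 0² + 8²) = √65 ≈ 8.062
cos θ = (m·n)/(|m||n|) = 32/(9.055·8.062) ≈ 0.4383
θ = arccos(0.4383) ≈ 64°

64°


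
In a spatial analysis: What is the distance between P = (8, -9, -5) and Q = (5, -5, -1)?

d = √[(x₂-x₁)² + (y₂-y₁)² + (z₂-z₁)²]
  = √[(-3)² + 4² + 4²]
  = √[9 + 16 + 16]
  = √41
  ≈ 6.403

6.403


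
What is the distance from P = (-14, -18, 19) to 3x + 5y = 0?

distance = |a·x₀ + b·y₀ + c·z₀ - d| / √(a² + b² + c²)
  = |3·(-14) + 5·(-18) + 0·19 - 0| / √(3² + 5² + 0²)
  = |-42 - 90 + 0 + 0| / √(9 + 25 + 0)
  = |-132| / √34
  = 132 / 5.831
  ≈ 22.64

22.64


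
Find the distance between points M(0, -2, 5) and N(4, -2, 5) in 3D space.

d = √[(x₂-x₁)² + (y₂-y₁)² + (z₂-z₁)²]
  = √[4² + 0² + 0²]
  = √[16 + 0 + 0]
  = √16
  ≈ 4

4


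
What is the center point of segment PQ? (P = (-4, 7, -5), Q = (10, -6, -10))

M = ((x₁+x₂)/2, (y₁+y₂)/2, (z₁+z₂)/2)
  = ((-4 + 10)/2, (7 - 6)/2, (-5 - 10)/2)
  = (6/2, 1/2, -15/2)
  = (3, 0.5, -7.5)

(3, 0.5, -7.5)


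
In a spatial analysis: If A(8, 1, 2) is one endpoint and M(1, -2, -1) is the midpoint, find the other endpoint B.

B = 2M - A
  = (2·1 - 8, 2·(-2) - 1, 2·(-1) - 2)
  = (2 - 8, -4 - 1, -2 - 2)
  = (-6, -5, -4)

(-6, -5, -4)


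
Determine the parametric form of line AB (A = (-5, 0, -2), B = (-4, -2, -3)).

Direction vector d = B - A = (-4 + 5, -2 + 0, -3 + 2) = (1, -2, -1)
Parametric form r = A + t·d:
x = -5 + t, y = 0 - 2t, z = -2 - t

x = -5 + t, y = 0 - 2t, z = -2 - t


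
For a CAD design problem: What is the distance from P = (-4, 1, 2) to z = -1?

distance = |a·x₀ + b·y₀ + c·z₀ - d| / √(a² + b² + c²)
  = |0·(-4) + 0·1 + 1·2 - (-1)| / √(0² + 0² + 1²)
  = |0 + 0 + 2 + 1| / √(0 + 0 + 1)
  = |3| / √1
  = 3 / 1
  ≈ 3

3


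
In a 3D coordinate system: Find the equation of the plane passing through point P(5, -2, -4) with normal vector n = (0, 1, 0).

The plane through P with normal n = (a, b, c) satisfies n·(r - P) = 0,
i.e. ax + by + cz = a·x₀ + b·y₀ + c·z₀.
d = 0·5 + 1·(-2) + 0·(-4)
  = 0 - 2 + 0
  = -2
Equation: y = -2

y = -2


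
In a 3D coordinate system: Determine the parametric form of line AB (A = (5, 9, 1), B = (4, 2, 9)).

Direction vector d = B - A = (4 - 5, 2 - 9, 9 - 1) = (-1, -7, 8)
Parametric form r = A + t·d:
x = 5 - t, y = 9 - 7t, z = 1 + 8t

x = 5 - t, y = 9 - 7t, z = 1 + 8t


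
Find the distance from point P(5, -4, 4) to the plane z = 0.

distance = |a·x₀ + b·y₀ + c·z₀ - d| / √(a² + b² + c²)
  = |0·5 + 0·(-4) + 1·4 - 0| / √(0² + 0² + 1²)
  = |0 + 0 + 4 + 0| / √(0 + 0 + 1)
  = |4| / √1
  = 4 / 1
  ≈ 4

4


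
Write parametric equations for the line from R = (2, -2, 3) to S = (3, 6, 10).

Direction vector d = S - R = (3 - 2, 6 + 2, 10 - 3) = (1, 8, 7)
Parametric form r = R + t·d:
x = 2 + t, y = -2 + 8t, z = 3 + 7t

x = 2 + t, y = -2 + 8t, z = 3 + 7t


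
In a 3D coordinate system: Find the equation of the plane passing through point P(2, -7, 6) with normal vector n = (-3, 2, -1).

The plane through P with normal n = (a, b, c) satisfies n·(r - P) = 0,
i.e. ax + by + cz = a·x₀ + b·y₀ + c·z₀.
d = (-3)·2 + 2·(-7) + (-1)·6
  = -6 - 14 - 6
  = -26
Equation: -3x + 2y - z = -26

-3x + 2y - z = -26


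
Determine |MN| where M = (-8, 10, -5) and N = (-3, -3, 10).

d = √[(x₂-x₁)² + (y₂-y₁)² + (z₂-z₁)²]
  = √[5² + (-13)² + 15²]
  = √[25 + 169 + 225]
  = √419
  ≈ 20.47

20.47


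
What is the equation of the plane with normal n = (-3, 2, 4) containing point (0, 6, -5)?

The plane through P with normal n = (a, b, c) satisfies n·(r - P) = 0,
i.e. ax + by + cz = a·x₀ + b·y₀ + c·z₀.
d = (-3)·0 + 2·6 + 4·(-5)
  = 0 + 12 - 20
  = -8
Equation: -3x + 2y + 4z = -8

-3x + 2y + 4z = -8


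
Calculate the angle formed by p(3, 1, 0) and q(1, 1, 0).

p·q = 3·1 + 1·1 + 0·0 = 3 + 1 + 0 = 4
|p| = √(3² + 1² + 0²) = √10 ≈ 3.162
|q| = √(1² + 1² + 0²) = √2 ≈ 1.414
cos θ = (p·q)/(|p||q|) = 4/(3.162·1.414) ≈ 0.8944
θ = arccos(0.8944) ≈ 26.57°

26.57°


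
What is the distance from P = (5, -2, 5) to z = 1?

distance = |a·x₀ + b·y₀ + c·z₀ - d| / √(a² + b² + c²)
  = |0·5 + 0·(-2) + 1·5 - 1| / √(0² + 0² + 1²)
  = |0 + 0 + 5 - 1| / √(0 + 0 + 1)
  = |4| / √1
  = 4 / 1
  ≈ 4

4


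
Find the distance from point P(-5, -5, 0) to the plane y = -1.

distance = |a·x₀ + b·y₀ + c·z₀ - d| / √(a² + b² + c²)
  = |0·(-5) + 1·(-5) + 0·0 - (-1)| / √(0² + 1² + 0²)
  = |0 - 5 + 0 + 1| / √(0 + 1 + 0)
  = |-4| / √1
  = 4 / 1
  ≈ 4

4


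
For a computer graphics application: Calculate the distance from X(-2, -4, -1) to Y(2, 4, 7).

d = √[(x₂-x₁)² + (y₂-y₁)² + (z₂-z₁)²]
  = √[4² + 8² + 8²]
  = √[16 + 64 + 64]
  = √144
  ≈ 12

12


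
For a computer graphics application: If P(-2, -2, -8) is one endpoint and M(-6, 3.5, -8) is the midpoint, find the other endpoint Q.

Q = 2M - P
  = (2·(-6) - (-2), 2·3.5 - (-2), 2·(-8) - (-8))
  = (-12 + 2, 7 + 2, -16 + 8)
  = (-10, 9, -8)

(-10, 9, -8)


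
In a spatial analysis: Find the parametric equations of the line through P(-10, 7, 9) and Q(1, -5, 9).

Direction vector d = Q - P = (1 + 10, -5 - 7, 9 - 9) = (11, -12, 0)
Parametric form r = P + t·d:
x = -10 + 11t, y = 7 - 12t, z = 9

x = -10 + 11t, y = 7 - 12t, z = 9


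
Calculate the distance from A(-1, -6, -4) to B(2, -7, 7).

d = √[(x₂-x₁)² + (y₂-y₁)² + (z₂-z₁)²]
  = √[3² + (-1)² + 11²]
  = √[9 + 1 + 121]
  = √131
  ≈ 11.45

11.45


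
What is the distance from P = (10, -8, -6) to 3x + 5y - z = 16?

distance = |a·x₀ + b·y₀ + c·z₀ - d| / √(a² + b² + c²)
  = |3·10 + 5·(-8) + (-1)·(-6) - 16| / √(3² + 5² + (-1)²)
  = |30 - 40 + 6 - 16| / √(9 + 25 + 1)
  = |-20| / √35
  = 20 / 5.916
  ≈ 3.381

3.381


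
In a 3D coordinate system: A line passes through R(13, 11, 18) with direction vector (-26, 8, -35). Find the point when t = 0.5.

P(t) = R + t·d
  = (13 + (-26)·0.5, 11 + 8·0.5, 18 + (-35)·0.5)
  = (13 - 13, 11 + 4, 18 - 17.5)
  = (0, 15, 0.5)

(0, 15, 0.5)


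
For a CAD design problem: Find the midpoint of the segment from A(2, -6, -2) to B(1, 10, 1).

M = ((x₁+x₂)/2, (y₁+y₂)/2, (z₁+z₂)/2)
  = ((2 + 1)/2, (-6 + 10)/2, (-2 + 1)/2)
  = (3/2, 4/2, -1/2)
  = (1.5, 2, -0.5)

(1.5, 2, -0.5)


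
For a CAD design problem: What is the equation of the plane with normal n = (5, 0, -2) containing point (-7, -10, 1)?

The plane through P with normal n = (a, b, c) satisfies n·(r - P) = 0,
i.e. ax + by + cz = a·x₀ + b·y₀ + c·z₀.
d = 5·(-7) + 0·(-10) + (-2)·1
  = -35 + 0 - 2
  = -37
Equation: 5x - 2z = -37

5x - 2z = -37


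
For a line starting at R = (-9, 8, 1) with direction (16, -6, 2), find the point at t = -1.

P(t) = R + t·d
  = (-9 + 16·(-1), 8 + (-6)·(-1), 1 + 2·(-1))
  = (-9 - 16, 8 + 6, 1 - 2)
  = (-25, 14, -1)

(-25, 14, -1)


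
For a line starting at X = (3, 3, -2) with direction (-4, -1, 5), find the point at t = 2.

P(t) = X + t·d
  = (3 + (-4)·2, 3 + (-1)·2, -2 + 5·2)
  = (3 - 8, 3 - 2, -2 + 10)
  = (-5, 1, 8)

(-5, 1, 8)


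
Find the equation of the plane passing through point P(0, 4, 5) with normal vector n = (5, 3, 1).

The plane through P with normal n = (a, b, c) satisfies n·(r - P) = 0,
i.e. ax + by + cz = a·x₀ + b·y₀ + c·z₀.
d = 5·0 + 3·4 + 1·5
  = 0 + 12 + 5
  = 17
Equation: 5x + 3y + z = 17

5x + 3y + z = 17


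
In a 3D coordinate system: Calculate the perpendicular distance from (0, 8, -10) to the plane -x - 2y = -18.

distance = |a·x₀ + b·y₀ + c·z₀ - d| / √(a² + b² + c²)
  = |(-1)·0 + (-2)·8 + 0·(-10) - (-18)| / √((-1)² + (-2)² + 0²)
  = |0 - 16 + 0 + 18| / √(1 + 4 + 0)
  = |2| / √5
  = 2 / 2.236
  ≈ 0.8944

0.8944


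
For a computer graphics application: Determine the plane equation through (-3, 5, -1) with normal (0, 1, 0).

The plane through P with normal n = (a, b, c) satisfies n·(r - P) = 0,
i.e. ax + by + cz = a·x₀ + b·y₀ + c·z₀.
d = 0·(-3) + 1·5 + 0·(-1)
  = 0 + 5 + 0
  = 5
Equation: y = 5

y = 5


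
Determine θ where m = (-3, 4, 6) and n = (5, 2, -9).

m·n = (-3)·5 + 4·2 + 6·(-9) = -15 + 8 - 54 = -61
|m| = √((-3)² + 4² + 6²) = √61 ≈ 7.81
|n| = √(5² + 2² + (-9)²) = √110 ≈ 10.49
cos θ = (m·n)/(|m||n|) = -61/(7.81·10.49) ≈ -0.7447
θ = arccos(-0.7447) ≈ 138.1°

138.1°


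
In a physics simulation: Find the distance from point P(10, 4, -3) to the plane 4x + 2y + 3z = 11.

distance = |a·x₀ + b·y₀ + c·z₀ - d| / √(a² + b² + c²)
  = |4·10 + 2·4 + 3·(-3) - 11| / √(4² + 2² + 3²)
  = |40 + 8 - 9 - 11| / √(16 + 4 + 9)
  = |28| / √29
  = 28 / 5.385
  ≈ 5.199

5.199


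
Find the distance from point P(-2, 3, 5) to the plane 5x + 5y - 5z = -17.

distance = |a·x₀ + b·y₀ + c·z₀ - d| / √(a² + b² + c²)
  = |5·(-2) + 5·3 + (-5)·5 - (-17)| / √(5² + 5² + (-5)²)
  = |-10 + 15 - 25 + 17| / √(25 + 25 + 25)
  = |-3| / √75
  = 3 / 8.66
  ≈ 0.3464

0.3464


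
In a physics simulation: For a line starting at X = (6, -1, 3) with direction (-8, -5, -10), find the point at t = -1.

P(t) = X + t·d
  = (6 + (-8)·(-1), -1 + (-5)·(-1), 3 + (-10)·(-1))
  = (6 + 8, -1 + 5, 3 + 10)
  = (14, 4, 13)

(14, 4, 13)


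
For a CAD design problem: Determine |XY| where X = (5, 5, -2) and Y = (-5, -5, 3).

d = √[(x₂-x₁)² + (y₂-y₁)² + (z₂-z₁)²]
  = √[(-10)² + (-10)² + 5²]
  = √[100 + 100 + 25]
  = √225
  ≈ 15

15


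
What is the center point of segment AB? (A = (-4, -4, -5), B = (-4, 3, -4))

M = ((x₁+x₂)/2, (y₁+y₂)/2, (z₁+z₂)/2)
  = ((-4 - 4)/2, (-4 + 3)/2, (-5 - 4)/2)
  = (-8/2, -1/2, -9/2)
  = (-4, -0.5, -4.5)

(-4, -0.5, -4.5)


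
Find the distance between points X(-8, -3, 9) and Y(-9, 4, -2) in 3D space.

d = √[(x₂-x₁)² + (y₂-y₁)² + (z₂-z₁)²]
  = √[(-1)² + 7² + (-11)²]
  = √[1 + 49 + 121]
  = √171
  ≈ 13.08

13.08


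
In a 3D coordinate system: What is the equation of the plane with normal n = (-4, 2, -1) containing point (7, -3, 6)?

The plane through P with normal n = (a, b, c) satisfies n·(r - P) = 0,
i.e. ax + by + cz = a·x₀ + b·y₀ + c·z₀.
d = (-4)·7 + 2·(-3) + (-1)·6
  = -28 - 6 - 6
  = -40
Equation: -4x + 2y - z = -40

-4x + 2y - z = -40


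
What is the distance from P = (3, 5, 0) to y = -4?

distance = |a·x₀ + b·y₀ + c·z₀ - d| / √(a² + b² + c²)
  = |0·3 + 1·5 + 0·0 - (-4)| / √(0² + 1² + 0²)
  = |0 + 5 + 0 + 4| / √(0 + 1 + 0)
  = |9| / √1
  = 9 / 1
  ≈ 9

9


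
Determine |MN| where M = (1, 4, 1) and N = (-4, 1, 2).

d = √[(x₂-x₁)² + (y₂-y₁)² + (z₂-z₁)²]
  = √[(-5)² + (-3)² + 1²]
  = √[25 + 9 + 1]
  = √35
  ≈ 5.916

5.916


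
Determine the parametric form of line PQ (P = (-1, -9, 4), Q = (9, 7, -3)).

Direction vector d = Q - P = (9 + 1, 7 + 9, -3 - 4) = (10, 16, -7)
Parametric form r = P + t·d:
x = -1 + 10t, y = -9 + 16t, z = 4 - 7t

x = -1 + 10t, y = -9 + 16t, z = 4 - 7t


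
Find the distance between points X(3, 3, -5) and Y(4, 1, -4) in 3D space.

d = √[(x₂-x₁)² + (y₂-y₁)² + (z₂-z₁)²]
  = √[1² + (-2)² + 1²]
  = √[1 + 4 + 1]
  = √6
  ≈ 2.449

2.449


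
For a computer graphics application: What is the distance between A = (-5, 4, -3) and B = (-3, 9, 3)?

d = √[(x₂-x₁)² + (y₂-y₁)² + (z₂-z₁)²]
  = √[2² + 5² + 6²]
  = √[4 + 25 + 36]
  = √65
  ≈ 8.062

8.062


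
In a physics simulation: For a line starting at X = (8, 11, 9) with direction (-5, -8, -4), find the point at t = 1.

P(t) = X + t·d
  = (8 + (-5)·1, 11 + (-8)·1, 9 + (-4)·1)
  = (8 - 5, 11 - 8, 9 - 4)
  = (3, 3, 5)

(3, 3, 5)


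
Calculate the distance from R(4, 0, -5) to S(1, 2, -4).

d = √[(x₂-x₁)² + (y₂-y₁)² + (z₂-z₁)²]
  = √[(-3)² + 2² + 1²]
  = √[9 + 4 + 1]
  = √14
  ≈ 3.742

3.742


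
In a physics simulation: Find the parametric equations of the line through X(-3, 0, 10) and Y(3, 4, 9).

Direction vector d = Y - X = (3 + 3, 4 + 0, 9 - 10) = (6, 4, -1)
Parametric form r = X + t·d:
x = -3 + 6t, y = 0 + 4t, z = 10 - t

x = -3 + 6t, y = 0 + 4t, z = 10 - t


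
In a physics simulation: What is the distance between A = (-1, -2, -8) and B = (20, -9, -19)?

d = √[(x₂-x₁)² + (y₂-y₁)² + (z₂-z₁)²]
  = √[21² + (-7)² + (-11)²]
  = √[441 + 49 + 121]
  = √611
  ≈ 24.72

24.72


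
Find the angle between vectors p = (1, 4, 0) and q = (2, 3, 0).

p·q = 1·2 + 4·3 + 0·0 = 2 + 12 + 0 = 14
|p| = √(1² + 4² + 0²) = √17 ≈ 4.123
|q| = √(2² + 3² + 0²) = √13 ≈ 3.606
cos θ = (p·q)/(|p||q|) = 14/(4.123·3.606) ≈ 0.9417
θ = arccos(0.9417) ≈ 19.65°

19.65°


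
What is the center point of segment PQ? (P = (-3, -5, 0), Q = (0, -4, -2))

M = ((x₁+x₂)/2, (y₁+y₂)/2, (z₁+z₂)/2)
  = ((-3 + 0)/2, (-5 - 4)/2, (0 - 2)/2)
  = (-3/2, -9/2, -2/2)
  = (-1.5, -4.5, -1)

(-1.5, -4.5, -1)


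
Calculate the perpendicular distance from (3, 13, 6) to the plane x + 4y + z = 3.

distance = |a·x₀ + b·y₀ + c·z₀ - d| / √(a² + b² + c²)
  = |1·3 + 4·13 + 1·6 - 3| / √(1² + 4² + 1²)
  = |3 + 52 + 6 - 3| / √(1 + 16 + 1)
  = |58| / √18
  = 58 / 4.243
  ≈ 13.67

13.67


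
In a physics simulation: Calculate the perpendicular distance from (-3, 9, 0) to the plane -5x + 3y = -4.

distance = |a·x₀ + b·y₀ + c·z₀ - d| / √(a² + b² + c²)
  = |(-5)·(-3) + 3·9 + 0·0 - (-4)| / √((-5)² + 3² + 0²)
  = |15 + 27 + 0 + 4| / √(25 + 9 + 0)
  = |46| / √34
  = 46 / 5.831
  ≈ 7.889

7.889


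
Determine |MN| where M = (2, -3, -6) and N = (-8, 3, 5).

d = √[(x₂-x₁)² + (y₂-y₁)² + (z₂-z₁)²]
  = √[(-10)² + 6² + 11²]
  = √[100 + 36 + 121]
  = √257
  ≈ 16.03

16.03


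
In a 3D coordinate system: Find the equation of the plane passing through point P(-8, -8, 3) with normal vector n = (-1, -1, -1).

The plane through P with normal n = (a, b, c) satisfies n·(r - P) = 0,
i.e. ax + by + cz = a·x₀ + b·y₀ + c·z₀.
d = (-1)·(-8) + (-1)·(-8) + (-1)·3
  = 8 + 8 - 3
  = 13
Equation: -x - y - z = 13

-x - y - z = 13


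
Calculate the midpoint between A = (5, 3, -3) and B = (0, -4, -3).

M = ((x₁+x₂)/2, (y₁+y₂)/2, (z₁+z₂)/2)
  = ((5 + 0)/2, (3 - 4)/2, (-3 - 3)/2)
  = (5/2, -1/2, -6/2)
  = (2.5, -0.5, -3)

(2.5, -0.5, -3)


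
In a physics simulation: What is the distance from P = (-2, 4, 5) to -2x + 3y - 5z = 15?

distance = |a·x₀ + b·y₀ + c·z₀ - d| / √(a² + b² + c²)
  = |(-2)·(-2) + 3·4 + (-5)·5 - 15| / √((-2)² + 3² + (-5)²)
  = |4 + 12 - 25 - 15| / √(4 + 9 + 25)
  = |-24| / √38
  = 24 / 6.164
  ≈ 3.893

3.893


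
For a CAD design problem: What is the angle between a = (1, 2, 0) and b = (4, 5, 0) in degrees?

a·b = 1·4 + 2·5 + 0·0 = 4 + 10 + 0 = 14
|a| = √(1² + 2² + 0²) = √5 ≈ 2.236
|b| = √(4² + 5² + 0²) = √41 ≈ 6.403
cos θ = (a·b)/(|a||b|) = 14/(2.236·6.403) ≈ 0.9778
θ = arccos(0.9778) ≈ 12.09°

12.09°


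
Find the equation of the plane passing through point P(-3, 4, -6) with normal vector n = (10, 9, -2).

The plane through P with normal n = (a, b, c) satisfies n·(r - P) = 0,
i.e. ax + by + cz = a·x₀ + b·y₀ + c·z₀.
d = 10·(-3) + 9·4 + (-2)·(-6)
  = -30 + 36 + 12
  = 18
Equation: 10x + 9y - 2z = 18

10x + 9y - 2z = 18


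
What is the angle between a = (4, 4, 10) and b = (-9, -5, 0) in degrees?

a·b = 4·(-9) + 4·(-5) + 10·0 = -36 - 20 + 0 = -56
|a| = √(4² + 4² + 10²) = √132 ≈ 11.49
|b| = √((-9)² + (-5)² + 0²) = √106 ≈ 10.3
cos θ = (a·b)/(|a||b|) = -56/(11.49·10.3) ≈ -0.4734
θ = arccos(-0.4734) ≈ 118.3°

118.3°


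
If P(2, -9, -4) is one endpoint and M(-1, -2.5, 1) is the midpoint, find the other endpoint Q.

Q = 2M - P
  = (2·(-1) - 2, 2·(-2.5) - (-9), 2·1 - (-4))
  = (-2 - 2, -5 + 9, 2 + 4)
  = (-4, 4, 6)

(-4, 4, 6)


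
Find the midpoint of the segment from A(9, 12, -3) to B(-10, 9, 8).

M = ((x₁+x₂)/2, (y₁+y₂)/2, (z₁+z₂)/2)
  = ((9 - 10)/2, (12 + 9)/2, (-3 + 8)/2)
  = (-1/2, 21/2, 5/2)
  = (-0.5, 10.5, 2.5)

(-0.5, 10.5, 2.5)


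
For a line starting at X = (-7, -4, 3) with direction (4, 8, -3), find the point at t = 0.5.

P(t) = X + t·d
  = (-7 + 4·0.5, -4 + 8·0.5, 3 + (-3)·0.5)
  = (-7 + 2, -4 + 4, 3 - 1.5)
  = (-5, 0, 1.5)

(-5, 0, 1.5)


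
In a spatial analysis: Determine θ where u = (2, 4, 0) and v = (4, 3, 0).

u·v = 2·4 + 4·3 + 0·0 = 8 + 12 + 0 = 20
|u| = √(2² + 4² + 0²) = √20 ≈ 4.472
|v| = √(4² + 3² + 0²) = √25 ≈ 5
cos θ = (u·v)/(|u||v|) = 20/(4.472·5) ≈ 0.8944
θ = arccos(0.8944) ≈ 26.57°

26.57°


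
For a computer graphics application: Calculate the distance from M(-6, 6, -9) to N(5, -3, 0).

d = √[(x₂-x₁)² + (y₂-y₁)² + (z₂-z₁)²]
  = √[11² + (-9)² + 9²]
  = √[121 + 81 + 81]
  = √283
  ≈ 16.82

16.82


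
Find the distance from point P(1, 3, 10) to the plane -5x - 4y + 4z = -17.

distance = |a·x₀ + b·y₀ + c·z₀ - d| / √(a² + b² + c²)
  = |(-5)·1 + (-4)·3 + 4·10 - (-17)| / √((-5)² + (-4)² + 4²)
  = |-5 - 12 + 40 + 17| / √(25 + 16 + 16)
  = |40| / √57
  = 40 / 7.55
  ≈ 5.298

5.298


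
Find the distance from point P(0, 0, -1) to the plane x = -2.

distance = |a·x₀ + b·y₀ + c·z₀ - d| / √(a² + b² + c²)
  = |1·0 + 0·0 + 0·(-1) - (-2)| / √(1² + 0² + 0²)
  = |0 + 0 + 0 + 2| / √(1 + 0 + 0)
  = |2| / √1
  = 2 / 1
  ≈ 2

2


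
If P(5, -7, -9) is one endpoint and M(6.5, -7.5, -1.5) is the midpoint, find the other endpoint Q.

Q = 2M - P
  = (2·6.5 - 5, 2·(-7.5) - (-7), 2·(-1.5) - (-9))
  = (13 - 5, -15 + 7, -3 + 9)
  = (8, -8, 6)

(8, -8, 6)


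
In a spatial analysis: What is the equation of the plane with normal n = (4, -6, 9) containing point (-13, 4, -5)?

The plane through P with normal n = (a, b, c) satisfies n·(r - P) = 0,
i.e. ax + by + cz = a·x₀ + b·y₀ + c·z₀.
d = 4·(-13) + (-6)·4 + 9·(-5)
  = -52 - 24 - 45
  = -121
Equation: 4x - 6y + 9z = -121

4x - 6y + 9z = -121


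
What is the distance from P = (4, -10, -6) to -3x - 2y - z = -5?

distance = |a·x₀ + b·y₀ + c·z₀ - d| / √(a² + b² + c²)
  = |(-3)·4 + (-2)·(-10) + (-1)·(-6) - (-5)| / √((-3)² + (-2)² + (-1)²)
  = |-12 + 20 + 6 + 5| / √(9 + 4 + 1)
  = |19| / √14
  = 19 / 3.742
  ≈ 5.078

5.078


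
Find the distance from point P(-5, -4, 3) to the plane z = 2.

distance = |a·x₀ + b·y₀ + c·z₀ - d| / √(a² + b² + c²)
  = |0·(-5) + 0·(-4) + 1·3 - 2| / √(0² + 0² + 1²)
  = |0 + 0 + 3 - 2| / √(0 + 0 + 1)
  = |1| / √1
  = 1 / 1
  ≈ 1

1


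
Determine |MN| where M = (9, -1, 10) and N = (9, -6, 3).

d = √[(x₂-x₁)² + (y₂-y₁)² + (z₂-z₁)²]
  = √[0² + (-5)² + (-7)²]
  = √[0 + 25 + 49]
  = √74
  ≈ 8.602

8.602


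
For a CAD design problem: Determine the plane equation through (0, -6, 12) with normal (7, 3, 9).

The plane through P with normal n = (a, b, c) satisfies n·(r - P) = 0,
i.e. ax + by + cz = a·x₀ + b·y₀ + c·z₀.
d = 7·0 + 3·(-6) + 9·12
  = 0 - 18 + 108
  = 90
Equation: 7x + 3y + 9z = 90

7x + 3y + 9z = 90


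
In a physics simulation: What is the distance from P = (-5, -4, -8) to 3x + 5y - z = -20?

distance = |a·x₀ + b·y₀ + c·z₀ - d| / √(a² + b² + c²)
  = |3·(-5) + 5·(-4) + (-1)·(-8) - (-20)| / √(3² + 5² + (-1)²)
  = |-15 - 20 + 8 + 20| / √(9 + 25 + 1)
  = |-7| / √35
  = 7 / 5.916
  ≈ 1.183

1.183


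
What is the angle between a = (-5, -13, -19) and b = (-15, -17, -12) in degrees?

a·b = (-5)·(-15) + (-13)·(-17) + (-19)·(-12) = 75 + 221 + 228 = 524
|a| = √((-5)² + (-13)² + (-19)²) = √555 ≈ 23.56
|b| = √((-15)² + (-17)² + (-12)²) = √658 ≈ 25.65
cos θ = (a·b)/(|a||b|) = 524/(23.56·25.65) ≈ 0.8671
θ = arccos(0.8671) ≈ 29.88°

29.88°


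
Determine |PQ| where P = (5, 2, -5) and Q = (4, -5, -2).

d = √[(x₂-x₁)² + (y₂-y₁)² + (z₂-z₁)²]
  = √[(-1)² + (-7)² + 3²]
  = √[1 + 49 + 9]
  = √59
  ≈ 7.681

7.681


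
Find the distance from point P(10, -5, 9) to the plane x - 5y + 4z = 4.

distance = |a·x₀ + b·y₀ + c·z₀ - d| / √(a² + b² + c²)
  = |1·10 + (-5)·(-5) + 4·9 - 4| / √(1² + (-5)² + 4²)
  = |10 + 25 + 36 - 4| / √(1 + 25 + 16)
  = |67| / √42
  = 67 / 6.481
  ≈ 10.34

10.34


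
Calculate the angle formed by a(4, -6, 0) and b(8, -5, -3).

a·b = 4·8 + (-6)·(-5) + 0·(-3) = 32 + 30 + 0 = 62
|a| = √(4² + (-6)² + 0²) = √52 ≈ 7.211
|b| = √(8² + (-5)² + (-3)²) = √98 ≈ 9.899
cos θ = (a·b)/(|a||b|) = 62/(7.211·9.899) ≈ 0.8685
θ = arccos(0.8685) ≈ 29.71°

29.71°


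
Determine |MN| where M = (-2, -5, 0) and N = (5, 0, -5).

d = √[(x₂-x₁)² + (y₂-y₁)² + (z₂-z₁)²]
  = √[7² + 5² + (-5)²]
  = √[49 + 25 + 25]
  = √99
  ≈ 9.95

9.95


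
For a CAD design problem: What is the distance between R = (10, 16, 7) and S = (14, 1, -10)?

d = √[(x₂-x₁)² + (y₂-y₁)² + (z₂-z₁)²]
  = √[4² + (-15)² + (-17)²]
  = √[16 + 225 + 289]
  = √530
  ≈ 23.02

23.02


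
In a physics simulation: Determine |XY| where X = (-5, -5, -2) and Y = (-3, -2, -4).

d = √[(x₂-x₁)² + (y₂-y₁)² + (z₂-z₁)²]
  = √[2² + 3² + (-2)²]
  = √[4 + 9 + 4]
  = √17
  ≈ 4.123

4.123


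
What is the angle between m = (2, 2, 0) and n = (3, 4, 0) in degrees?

m·n = 2·3 + 2·4 + 0·0 = 6 + 8 + 0 = 14
|m| = √(2² + 2² + 0²) = √8 ≈ 2.828
|n| = √(3² + 4² + 0²) = √25 ≈ 5
cos θ = (m·n)/(|m||n|) = 14/(2.828·5) ≈ 0.9899
θ = arccos(0.9899) ≈ 8.13°

8.13°


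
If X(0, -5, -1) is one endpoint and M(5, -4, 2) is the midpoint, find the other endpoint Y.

Y = 2M - X
  = (2·5 - 0, 2·(-4) - (-5), 2·2 - (-1))
  = (10 + 0, -8 + 5, 4 + 1)
  = (10, -3, 5)

(10, -3, 5)


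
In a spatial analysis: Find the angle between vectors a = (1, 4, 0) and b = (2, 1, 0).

a·b = 1·2 + 4·1 + 0·0 = 2 + 4 + 0 = 6
|a| = √(1² + 4² + 0²) = √17 ≈ 4.123
|b| = √(2² + 1² + 0²) = √5 ≈ 2.236
cos θ = (a·b)/(|a||b|) = 6/(4.123·2.236) ≈ 0.6508
θ = arccos(0.6508) ≈ 49.4°

49.4°
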